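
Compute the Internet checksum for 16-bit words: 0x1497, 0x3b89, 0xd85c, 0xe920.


Sum all words (with carry folding):
+ 0x1497 = 0x1497
+ 0x3b89 = 0x5020
+ 0xd85c = 0x287d
+ 0xe920 = 0x119e
One's complement: ~0x119e
Checksum = 0xee61


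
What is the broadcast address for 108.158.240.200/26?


Network: 108.158.240.192/26
Host bits = 6
Set all host bits to 1:
Broadcast: 108.158.240.255


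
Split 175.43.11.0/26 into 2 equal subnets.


New prefix = 26 + 1 = 27
Each subnet has 32 addresses
  175.43.11.0/27
  175.43.11.32/27
Subnets: 175.43.11.0/27, 175.43.11.32/27


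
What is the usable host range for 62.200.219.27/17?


Network: 62.200.128.0
Broadcast: 62.200.255.255
First usable = network + 1
Last usable = broadcast - 1
Range: 62.200.128.1 to 62.200.255.254


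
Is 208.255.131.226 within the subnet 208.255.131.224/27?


Subnet network: 208.255.131.224
Test IP AND mask: 208.255.131.224
Yes, 208.255.131.226 is in 208.255.131.224/27


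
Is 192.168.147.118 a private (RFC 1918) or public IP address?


RFC 1918 private ranges:
  10.0.0.0/8 (10.0.0.0 - 10.255.255.255)
  172.16.0.0/12 (172.16.0.0 - 172.31.255.255)
  192.168.0.0/16 (192.168.0.0 - 192.168.255.255)
Private (in 192.168.0.0/16)


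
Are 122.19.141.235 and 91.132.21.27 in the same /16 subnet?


Mask: 255.255.0.0
122.19.141.235 AND mask = 122.19.0.0
91.132.21.27 AND mask = 91.132.0.0
No, different subnets (122.19.0.0 vs 91.132.0.0)


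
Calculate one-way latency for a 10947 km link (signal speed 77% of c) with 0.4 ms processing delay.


Speed = 0.77 * 3e5 km/s = 231000 km/s
Propagation delay = 10947 / 231000 = 0.0474 s = 47.3896 ms
Processing delay = 0.4 ms
Total one-way latency = 47.7896 ms


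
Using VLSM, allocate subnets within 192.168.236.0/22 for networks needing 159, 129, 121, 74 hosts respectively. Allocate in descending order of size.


159 hosts -> /24 (254 usable): 192.168.236.0/24
129 hosts -> /24 (254 usable): 192.168.237.0/24
121 hosts -> /25 (126 usable): 192.168.238.0/25
74 hosts -> /25 (126 usable): 192.168.238.128/25
Allocation: 192.168.236.0/24 (159 hosts, 254 usable); 192.168.237.0/24 (129 hosts, 254 usable); 192.168.238.0/25 (121 hosts, 126 usable); 192.168.238.128/25 (74 hosts, 126 usable)


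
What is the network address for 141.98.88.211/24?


IP:   10001101.01100010.01011000.11010011
Mask: 11111111.11111111.11111111.00000000
AND operation:
Net:  10001101.01100010.01011000.00000000
Network: 141.98.88.0/24


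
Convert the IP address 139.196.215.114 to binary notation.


139 = 10001011
196 = 11000100
215 = 11010111
114 = 01110010
Binary: 10001011.11000100.11010111.01110010


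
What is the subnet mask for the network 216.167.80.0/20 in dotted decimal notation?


/20 means 20 network bits, 12 host bits
Binary: 11111111111111111111000000000000
Mask: 255.255.240.0


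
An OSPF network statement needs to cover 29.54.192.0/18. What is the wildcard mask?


Subnet mask: 255.255.192.0
Wildcard = 255.255.255.255 - subnet mask
255 - 255 = 0
255 - 255 = 0
255 - 192 = 63
255 - 0 = 255
Wildcard: 0.0.63.255


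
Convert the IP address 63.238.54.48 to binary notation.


63 = 00111111
238 = 11101110
54 = 00110110
48 = 00110000
Binary: 00111111.11101110.00110110.00110000


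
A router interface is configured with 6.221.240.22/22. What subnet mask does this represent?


/22 means 22 network bits, 10 host bits
Binary: 11111111111111111111110000000000
Mask: 255.255.252.0


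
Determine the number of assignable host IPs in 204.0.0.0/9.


Host bits = 32 - 9 = 23
Total addresses = 2^23 = 8388608
Usable = total - 2 (network and broadcast)
Usable hosts: 8388606


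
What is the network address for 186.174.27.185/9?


IP:   10111010.10101110.00011011.10111001
Mask: 11111111.10000000.00000000.00000000
AND operation:
Net:  10111010.10000000.00000000.00000000
Network: 186.128.0.0/9


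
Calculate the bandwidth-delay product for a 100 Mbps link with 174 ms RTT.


BDP = bandwidth * RTT
= 100 Mbps * 174 ms
= 100 * 1e6 * 174 / 1000 bits
= 17400000 bits
= 2175000 bytes
= 2124.0234 KB
BDP = 17400000 bits (2175000 bytes)


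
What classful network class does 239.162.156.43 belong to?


First octet: 239
Binary: 11101111
1110xxxx -> Class D (224-239)
Class D (multicast), default mask N/A


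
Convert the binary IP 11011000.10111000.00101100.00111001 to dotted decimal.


11011000 = 216
10111000 = 184
00101100 = 44
00111001 = 57
IP: 216.184.44.57


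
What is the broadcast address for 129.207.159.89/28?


Network: 129.207.159.80/28
Host bits = 4
Set all host bits to 1:
Broadcast: 129.207.159.95


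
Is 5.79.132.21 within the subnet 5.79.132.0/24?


Subnet network: 5.79.132.0
Test IP AND mask: 5.79.132.0
Yes, 5.79.132.21 is in 5.79.132.0/24


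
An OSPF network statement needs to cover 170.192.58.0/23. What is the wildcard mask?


Subnet mask: 255.255.254.0
Wildcard = 255.255.255.255 - subnet mask
255 - 255 = 0
255 - 255 = 0
255 - 254 = 1
255 - 0 = 255
Wildcard: 0.0.1.255


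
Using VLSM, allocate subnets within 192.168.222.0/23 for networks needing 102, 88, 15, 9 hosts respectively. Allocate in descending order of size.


102 hosts -> /25 (126 usable): 192.168.222.0/25
88 hosts -> /25 (126 usable): 192.168.222.128/25
15 hosts -> /27 (30 usable): 192.168.223.0/27
9 hosts -> /28 (14 usable): 192.168.223.32/28
Allocation: 192.168.222.0/25 (102 hosts, 126 usable); 192.168.222.128/25 (88 hosts, 126 usable); 192.168.223.0/27 (15 hosts, 30 usable); 192.168.223.32/28 (9 hosts, 14 usable)


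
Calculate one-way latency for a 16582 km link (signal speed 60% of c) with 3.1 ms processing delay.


Speed = 0.6 * 3e5 km/s = 180000 km/s
Propagation delay = 16582 / 180000 = 0.0921 s = 92.1222 ms
Processing delay = 3.1 ms
Total one-way latency = 95.2222 ms


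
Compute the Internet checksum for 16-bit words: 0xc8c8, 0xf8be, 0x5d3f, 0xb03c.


Sum all words (with carry folding):
+ 0xc8c8 = 0xc8c8
+ 0xf8be = 0xc187
+ 0x5d3f = 0x1ec7
+ 0xb03c = 0xcf03
One's complement: ~0xcf03
Checksum = 0x30fc


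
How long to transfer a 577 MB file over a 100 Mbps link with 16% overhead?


Effective throughput = 100 * (1 - 16/100) = 84 Mbps
File size in Mb = 577 * 8 = 4616 Mb
Time = 4616 / 84
Time = 54.9524 seconds


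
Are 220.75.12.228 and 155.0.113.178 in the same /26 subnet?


Mask: 255.255.255.192
220.75.12.228 AND mask = 220.75.12.192
155.0.113.178 AND mask = 155.0.113.128
No, different subnets (220.75.12.192 vs 155.0.113.128)


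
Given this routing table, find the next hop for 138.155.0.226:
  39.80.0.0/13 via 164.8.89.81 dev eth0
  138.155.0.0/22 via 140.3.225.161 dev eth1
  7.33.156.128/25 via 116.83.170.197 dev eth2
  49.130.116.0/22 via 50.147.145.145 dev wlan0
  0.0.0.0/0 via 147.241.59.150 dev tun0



Longest prefix match for 138.155.0.226:
  /13 39.80.0.0: no
  /22 138.155.0.0: MATCH
  /25 7.33.156.128: no
  /22 49.130.116.0: no
  /0 0.0.0.0: MATCH
Selected: next-hop 140.3.225.161 via eth1 (matched /22)


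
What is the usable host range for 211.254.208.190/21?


Network: 211.254.208.0
Broadcast: 211.254.215.255
First usable = network + 1
Last usable = broadcast - 1
Range: 211.254.208.1 to 211.254.215.254


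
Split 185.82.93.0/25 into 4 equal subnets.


New prefix = 25 + 2 = 27
Each subnet has 32 addresses
  185.82.93.0/27
  185.82.93.32/27
  185.82.93.64/27
  185.82.93.96/27
Subnets: 185.82.93.0/27, 185.82.93.32/27, 185.82.93.64/27, 185.82.93.96/27


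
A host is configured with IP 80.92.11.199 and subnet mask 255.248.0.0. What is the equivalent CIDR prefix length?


Binary: 11111111.11111000.00000000.00000000
Count leading 1s
Prefix: /13


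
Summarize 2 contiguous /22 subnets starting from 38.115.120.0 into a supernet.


Original prefix: /22
Number of subnets: 2 = 2^1
New prefix = 22 - 1 = 21
Supernet: 38.115.120.0/21


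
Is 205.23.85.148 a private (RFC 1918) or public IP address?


RFC 1918 private ranges:
  10.0.0.0/8 (10.0.0.0 - 10.255.255.255)
  172.16.0.0/12 (172.16.0.0 - 172.31.255.255)
  192.168.0.0/16 (192.168.0.0 - 192.168.255.255)
Public (not in any RFC 1918 range)


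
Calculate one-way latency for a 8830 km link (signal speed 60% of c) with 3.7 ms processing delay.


Speed = 0.6 * 3e5 km/s = 180000 km/s
Propagation delay = 8830 / 180000 = 0.0491 s = 49.0556 ms
Processing delay = 3.7 ms
Total one-way latency = 52.7556 ms


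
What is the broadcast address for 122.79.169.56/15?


Network: 122.78.0.0/15
Host bits = 17
Set all host bits to 1:
Broadcast: 122.79.255.255


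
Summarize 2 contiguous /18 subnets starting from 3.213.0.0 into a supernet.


Original prefix: /18
Number of subnets: 2 = 2^1
New prefix = 18 - 1 = 17
Supernet: 3.213.0.0/17


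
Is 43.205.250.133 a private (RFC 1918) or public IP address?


RFC 1918 private ranges:
  10.0.0.0/8 (10.0.0.0 - 10.255.255.255)
  172.16.0.0/12 (172.16.0.0 - 172.31.255.255)
  192.168.0.0/16 (192.168.0.0 - 192.168.255.255)
Public (not in any RFC 1918 range)


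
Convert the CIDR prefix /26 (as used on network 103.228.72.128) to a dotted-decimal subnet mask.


/26 means 26 network bits, 6 host bits
Binary: 11111111111111111111111111000000
Mask: 255.255.255.192


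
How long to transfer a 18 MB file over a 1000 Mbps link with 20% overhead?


Effective throughput = 1000 * (1 - 20/100) = 800 Mbps
File size in Mb = 18 * 8 = 144 Mb
Time = 144 / 800
Time = 0.18 seconds


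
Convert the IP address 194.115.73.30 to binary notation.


194 = 11000010
115 = 01110011
73 = 01001001
30 = 00011110
Binary: 11000010.01110011.01001001.00011110


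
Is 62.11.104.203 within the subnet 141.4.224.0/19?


Subnet network: 141.4.224.0
Test IP AND mask: 62.11.96.0
No, 62.11.104.203 is not in 141.4.224.0/19


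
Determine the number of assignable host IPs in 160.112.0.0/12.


Host bits = 32 - 12 = 20
Total addresses = 2^20 = 1048576
Usable = total - 2 (network and broadcast)
Usable hosts: 1048574


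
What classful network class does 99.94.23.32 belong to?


First octet: 99
Binary: 01100011
0xxxxxxx -> Class A (1-126)
Class A, default mask 255.0.0.0 (/8)


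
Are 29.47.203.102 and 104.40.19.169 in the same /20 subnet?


Mask: 255.255.240.0
29.47.203.102 AND mask = 29.47.192.0
104.40.19.169 AND mask = 104.40.16.0
No, different subnets (29.47.192.0 vs 104.40.16.0)


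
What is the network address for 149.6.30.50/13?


IP:   10010101.00000110.00011110.00110010
Mask: 11111111.11111000.00000000.00000000
AND operation:
Net:  10010101.00000000.00000000.00000000
Network: 149.0.0.0/13


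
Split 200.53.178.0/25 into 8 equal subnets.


New prefix = 25 + 3 = 28
Each subnet has 16 addresses
  200.53.178.0/28
  200.53.178.16/28
  200.53.178.32/28
  200.53.178.48/28
  200.53.178.64/28
  200.53.178.80/28
  200.53.178.96/28
  200.53.178.112/28
Subnets: 200.53.178.0/28, 200.53.178.16/28, 200.53.178.32/28, 200.53.178.48/28, 200.53.178.64/28, 200.53.178.80/28, 200.53.178.96/28, 200.53.178.112/28


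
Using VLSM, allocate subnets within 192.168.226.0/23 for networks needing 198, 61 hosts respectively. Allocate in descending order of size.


198 hosts -> /24 (254 usable): 192.168.226.0/24
61 hosts -> /26 (62 usable): 192.168.227.0/26
Allocation: 192.168.226.0/24 (198 hosts, 254 usable); 192.168.227.0/26 (61 hosts, 62 usable)


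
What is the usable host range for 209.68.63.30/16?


Network: 209.68.0.0
Broadcast: 209.68.255.255
First usable = network + 1
Last usable = broadcast - 1
Range: 209.68.0.1 to 209.68.255.254


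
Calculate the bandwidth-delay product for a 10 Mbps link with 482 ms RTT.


BDP = bandwidth * RTT
= 10 Mbps * 482 ms
= 10 * 1e6 * 482 / 1000 bits
= 4820000 bits
= 602500 bytes
= 588.3789 KB
BDP = 4820000 bits (602500 bytes)


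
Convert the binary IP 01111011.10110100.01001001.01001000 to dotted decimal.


01111011 = 123
10110100 = 180
01001001 = 73
01001000 = 72
IP: 123.180.73.72


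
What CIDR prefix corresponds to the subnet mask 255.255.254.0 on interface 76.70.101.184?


Binary: 11111111.11111111.11111110.00000000
Count leading 1s
Prefix: /23


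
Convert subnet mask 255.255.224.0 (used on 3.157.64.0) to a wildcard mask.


Subnet mask: 255.255.224.0
Wildcard = 255.255.255.255 - subnet mask
255 - 255 = 0
255 - 255 = 0
255 - 224 = 31
255 - 0 = 255
Wildcard: 0.0.31.255


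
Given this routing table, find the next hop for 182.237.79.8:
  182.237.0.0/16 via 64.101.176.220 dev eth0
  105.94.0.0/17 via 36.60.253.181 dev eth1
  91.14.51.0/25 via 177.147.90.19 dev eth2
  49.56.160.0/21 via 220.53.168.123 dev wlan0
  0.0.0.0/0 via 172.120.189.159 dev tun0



Longest prefix match for 182.237.79.8:
  /16 182.237.0.0: MATCH
  /17 105.94.0.0: no
  /25 91.14.51.0: no
  /21 49.56.160.0: no
  /0 0.0.0.0: MATCH
Selected: next-hop 64.101.176.220 via eth0 (matched /16)


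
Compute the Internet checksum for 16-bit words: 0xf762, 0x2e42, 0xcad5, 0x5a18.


Sum all words (with carry folding):
+ 0xf762 = 0xf762
+ 0x2e42 = 0x25a5
+ 0xcad5 = 0xf07a
+ 0x5a18 = 0x4a93
One's complement: ~0x4a93
Checksum = 0xb56c


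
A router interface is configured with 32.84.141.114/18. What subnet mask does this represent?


/18 means 18 network bits, 14 host bits
Binary: 11111111111111111100000000000000
Mask: 255.255.192.0


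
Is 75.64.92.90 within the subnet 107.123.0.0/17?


Subnet network: 107.123.0.0
Test IP AND mask: 75.64.0.0
No, 75.64.92.90 is not in 107.123.0.0/17


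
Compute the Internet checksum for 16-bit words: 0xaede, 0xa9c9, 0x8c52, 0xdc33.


Sum all words (with carry folding):
+ 0xaede = 0xaede
+ 0xa9c9 = 0x58a8
+ 0x8c52 = 0xe4fa
+ 0xdc33 = 0xc12e
One's complement: ~0xc12e
Checksum = 0x3ed1


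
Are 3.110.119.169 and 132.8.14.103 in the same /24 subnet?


Mask: 255.255.255.0
3.110.119.169 AND mask = 3.110.119.0
132.8.14.103 AND mask = 132.8.14.0
No, different subnets (3.110.119.0 vs 132.8.14.0)


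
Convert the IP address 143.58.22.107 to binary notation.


143 = 10001111
58 = 00111010
22 = 00010110
107 = 01101011
Binary: 10001111.00111010.00010110.01101011


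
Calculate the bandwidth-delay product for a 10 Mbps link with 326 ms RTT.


BDP = bandwidth * RTT
= 10 Mbps * 326 ms
= 10 * 1e6 * 326 / 1000 bits
= 3260000 bits
= 407500 bytes
= 397.9492 KB
BDP = 3260000 bits (407500 bytes)


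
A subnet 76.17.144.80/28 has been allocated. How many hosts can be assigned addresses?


Host bits = 32 - 28 = 4
Total addresses = 2^4 = 16
Usable = total - 2 (network and broadcast)
Usable hosts: 14


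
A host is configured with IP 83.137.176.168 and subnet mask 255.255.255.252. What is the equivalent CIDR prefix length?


Binary: 11111111.11111111.11111111.11111100
Count leading 1s
Prefix: /30


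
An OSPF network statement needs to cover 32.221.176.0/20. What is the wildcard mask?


Subnet mask: 255.255.240.0
Wildcard = 255.255.255.255 - subnet mask
255 - 255 = 0
255 - 255 = 0
255 - 240 = 15
255 - 0 = 255
Wildcard: 0.0.15.255


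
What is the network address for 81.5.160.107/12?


IP:   01010001.00000101.10100000.01101011
Mask: 11111111.11110000.00000000.00000000
AND operation:
Net:  01010001.00000000.00000000.00000000
Network: 81.0.0.0/12


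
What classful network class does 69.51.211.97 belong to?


First octet: 69
Binary: 01000101
0xxxxxxx -> Class A (1-126)
Class A, default mask 255.0.0.0 (/8)


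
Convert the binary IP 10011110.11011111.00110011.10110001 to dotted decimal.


10011110 = 158
11011111 = 223
00110011 = 51
10110001 = 177
IP: 158.223.51.177


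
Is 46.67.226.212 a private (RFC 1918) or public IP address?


RFC 1918 private ranges:
  10.0.0.0/8 (10.0.0.0 - 10.255.255.255)
  172.16.0.0/12 (172.16.0.0 - 172.31.255.255)
  192.168.0.0/16 (192.168.0.0 - 192.168.255.255)
Public (not in any RFC 1918 range)


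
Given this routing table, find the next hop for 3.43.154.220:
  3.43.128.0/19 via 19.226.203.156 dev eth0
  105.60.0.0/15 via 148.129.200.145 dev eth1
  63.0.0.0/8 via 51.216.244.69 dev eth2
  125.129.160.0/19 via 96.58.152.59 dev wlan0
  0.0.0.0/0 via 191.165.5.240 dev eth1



Longest prefix match for 3.43.154.220:
  /19 3.43.128.0: MATCH
  /15 105.60.0.0: no
  /8 63.0.0.0: no
  /19 125.129.160.0: no
  /0 0.0.0.0: MATCH
Selected: next-hop 19.226.203.156 via eth0 (matched /19)


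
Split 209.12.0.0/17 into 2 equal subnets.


New prefix = 17 + 1 = 18
Each subnet has 16384 addresses
  209.12.0.0/18
  209.12.64.0/18
Subnets: 209.12.0.0/18, 209.12.64.0/18


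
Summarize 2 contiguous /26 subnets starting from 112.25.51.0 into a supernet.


Original prefix: /26
Number of subnets: 2 = 2^1
New prefix = 26 - 1 = 25
Supernet: 112.25.51.0/25


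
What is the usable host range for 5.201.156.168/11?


Network: 5.192.0.0
Broadcast: 5.223.255.255
First usable = network + 1
Last usable = broadcast - 1
Range: 5.192.0.1 to 5.223.255.254


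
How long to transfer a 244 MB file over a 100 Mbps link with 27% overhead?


Effective throughput = 100 * (1 - 27/100) = 73 Mbps
File size in Mb = 244 * 8 = 1952 Mb
Time = 1952 / 73
Time = 26.7397 seconds


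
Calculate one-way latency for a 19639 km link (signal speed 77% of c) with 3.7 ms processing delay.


Speed = 0.77 * 3e5 km/s = 231000 km/s
Propagation delay = 19639 / 231000 = 0.085 s = 85.0173 ms
Processing delay = 3.7 ms
Total one-way latency = 88.7173 ms


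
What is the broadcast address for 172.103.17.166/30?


Network: 172.103.17.164/30
Host bits = 2
Set all host bits to 1:
Broadcast: 172.103.17.167


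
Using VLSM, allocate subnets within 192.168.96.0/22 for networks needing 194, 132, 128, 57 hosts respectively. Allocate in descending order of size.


194 hosts -> /24 (254 usable): 192.168.96.0/24
132 hosts -> /24 (254 usable): 192.168.97.0/24
128 hosts -> /24 (254 usable): 192.168.98.0/24
57 hosts -> /26 (62 usable): 192.168.99.0/26
Allocation: 192.168.96.0/24 (194 hosts, 254 usable); 192.168.97.0/24 (132 hosts, 254 usable); 192.168.98.0/24 (128 hosts, 254 usable); 192.168.99.0/26 (57 hosts, 62 usable)


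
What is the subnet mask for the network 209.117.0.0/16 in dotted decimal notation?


/16 means 16 network bits, 16 host bits
Binary: 11111111111111110000000000000000
Mask: 255.255.0.0


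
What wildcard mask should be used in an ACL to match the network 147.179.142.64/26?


Subnet mask: 255.255.255.192
Wildcard = 255.255.255.255 - subnet mask
255 - 255 = 0
255 - 255 = 0
255 - 255 = 0
255 - 192 = 63
Wildcard: 0.0.0.63


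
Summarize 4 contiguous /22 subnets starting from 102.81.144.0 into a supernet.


Original prefix: /22
Number of subnets: 4 = 2^2
New prefix = 22 - 2 = 20
Supernet: 102.81.144.0/20


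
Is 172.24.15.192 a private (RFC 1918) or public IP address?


RFC 1918 private ranges:
  10.0.0.0/8 (10.0.0.0 - 10.255.255.255)
  172.16.0.0/12 (172.16.0.0 - 172.31.255.255)
  192.168.0.0/16 (192.168.0.0 - 192.168.255.255)
Private (in 172.16.0.0/12)


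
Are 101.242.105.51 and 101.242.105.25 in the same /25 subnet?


Mask: 255.255.255.128
101.242.105.51 AND mask = 101.242.105.0
101.242.105.25 AND mask = 101.242.105.0
Yes, same subnet (101.242.105.0)


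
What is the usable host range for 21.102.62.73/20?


Network: 21.102.48.0
Broadcast: 21.102.63.255
First usable = network + 1
Last usable = broadcast - 1
Range: 21.102.48.1 to 21.102.63.254


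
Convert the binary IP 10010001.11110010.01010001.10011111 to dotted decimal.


10010001 = 145
11110010 = 242
01010001 = 81
10011111 = 159
IP: 145.242.81.159


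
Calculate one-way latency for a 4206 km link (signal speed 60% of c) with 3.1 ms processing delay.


Speed = 0.6 * 3e5 km/s = 180000 km/s
Propagation delay = 4206 / 180000 = 0.0234 s = 23.3667 ms
Processing delay = 3.1 ms
Total one-way latency = 26.4667 ms


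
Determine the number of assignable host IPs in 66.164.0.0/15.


Host bits = 32 - 15 = 17
Total addresses = 2^17 = 131072
Usable = total - 2 (network and broadcast)
Usable hosts: 131070


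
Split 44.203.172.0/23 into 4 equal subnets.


New prefix = 23 + 2 = 25
Each subnet has 128 addresses
  44.203.172.0/25
  44.203.172.128/25
  44.203.173.0/25
  44.203.173.128/25
Subnets: 44.203.172.0/25, 44.203.172.128/25, 44.203.173.0/25, 44.203.173.128/25


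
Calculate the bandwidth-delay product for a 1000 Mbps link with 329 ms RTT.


BDP = bandwidth * RTT
= 1000 Mbps * 329 ms
= 1000 * 1e6 * 329 / 1000 bits
= 329000000 bits
= 41125000 bytes
= 40161.1328 KB
BDP = 329000000 bits (41125000 bytes)


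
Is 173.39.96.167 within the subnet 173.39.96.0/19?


Subnet network: 173.39.96.0
Test IP AND mask: 173.39.96.0
Yes, 173.39.96.167 is in 173.39.96.0/19


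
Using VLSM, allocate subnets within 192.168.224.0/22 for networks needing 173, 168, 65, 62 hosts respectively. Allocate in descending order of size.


173 hosts -> /24 (254 usable): 192.168.224.0/24
168 hosts -> /24 (254 usable): 192.168.225.0/24
65 hosts -> /25 (126 usable): 192.168.226.0/25
62 hosts -> /26 (62 usable): 192.168.226.128/26
Allocation: 192.168.224.0/24 (173 hosts, 254 usable); 192.168.225.0/24 (168 hosts, 254 usable); 192.168.226.0/25 (65 hosts, 126 usable); 192.168.226.128/26 (62 hosts, 62 usable)


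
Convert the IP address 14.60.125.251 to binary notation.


14 = 00001110
60 = 00111100
125 = 01111101
251 = 11111011
Binary: 00001110.00111100.01111101.11111011


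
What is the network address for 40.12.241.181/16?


IP:   00101000.00001100.11110001.10110101
Mask: 11111111.11111111.00000000.00000000
AND operation:
Net:  00101000.00001100.00000000.00000000
Network: 40.12.0.0/16


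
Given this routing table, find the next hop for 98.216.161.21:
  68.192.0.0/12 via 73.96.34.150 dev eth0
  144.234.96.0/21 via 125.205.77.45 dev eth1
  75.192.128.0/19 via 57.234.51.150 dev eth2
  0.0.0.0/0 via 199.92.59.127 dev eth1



Longest prefix match for 98.216.161.21:
  /12 68.192.0.0: no
  /21 144.234.96.0: no
  /19 75.192.128.0: no
  /0 0.0.0.0: MATCH
Selected: next-hop 199.92.59.127 via eth1 (matched /0)


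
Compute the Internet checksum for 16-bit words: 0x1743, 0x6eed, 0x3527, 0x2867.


Sum all words (with carry folding):
+ 0x1743 = 0x1743
+ 0x6eed = 0x8630
+ 0x3527 = 0xbb57
+ 0x2867 = 0xe3be
One's complement: ~0xe3be
Checksum = 0x1c41


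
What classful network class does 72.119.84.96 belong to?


First octet: 72
Binary: 01001000
0xxxxxxx -> Class A (1-126)
Class A, default mask 255.0.0.0 (/8)


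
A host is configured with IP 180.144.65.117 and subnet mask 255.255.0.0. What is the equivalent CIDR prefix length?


Binary: 11111111.11111111.00000000.00000000
Count leading 1s
Prefix: /16


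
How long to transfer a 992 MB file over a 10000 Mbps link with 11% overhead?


Effective throughput = 10000 * (1 - 11/100) = 8900 Mbps
File size in Mb = 992 * 8 = 7936 Mb
Time = 7936 / 8900
Time = 0.8917 seconds


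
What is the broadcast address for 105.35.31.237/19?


Network: 105.35.0.0/19
Host bits = 13
Set all host bits to 1:
Broadcast: 105.35.31.255


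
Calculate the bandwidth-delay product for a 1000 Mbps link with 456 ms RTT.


BDP = bandwidth * RTT
= 1000 Mbps * 456 ms
= 1000 * 1e6 * 456 / 1000 bits
= 456000000 bits
= 57000000 bytes
= 55664.0625 KB
BDP = 456000000 bits (57000000 bytes)


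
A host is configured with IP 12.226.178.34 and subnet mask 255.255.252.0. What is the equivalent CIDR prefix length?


Binary: 11111111.11111111.11111100.00000000
Count leading 1s
Prefix: /22


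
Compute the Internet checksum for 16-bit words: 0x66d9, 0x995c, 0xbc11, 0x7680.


Sum all words (with carry folding):
+ 0x66d9 = 0x66d9
+ 0x995c = 0x0036
+ 0xbc11 = 0xbc47
+ 0x7680 = 0x32c8
One's complement: ~0x32c8
Checksum = 0xcd37


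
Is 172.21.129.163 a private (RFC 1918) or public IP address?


RFC 1918 private ranges:
  10.0.0.0/8 (10.0.0.0 - 10.255.255.255)
  172.16.0.0/12 (172.16.0.0 - 172.31.255.255)
  192.168.0.0/16 (192.168.0.0 - 192.168.255.255)
Private (in 172.16.0.0/12)


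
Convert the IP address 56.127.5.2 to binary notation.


56 = 00111000
127 = 01111111
5 = 00000101
2 = 00000010
Binary: 00111000.01111111.00000101.00000010


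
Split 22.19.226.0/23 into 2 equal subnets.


New prefix = 23 + 1 = 24
Each subnet has 256 addresses
  22.19.226.0/24
  22.19.227.0/24
Subnets: 22.19.226.0/24, 22.19.227.0/24


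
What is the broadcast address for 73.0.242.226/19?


Network: 73.0.224.0/19
Host bits = 13
Set all host bits to 1:
Broadcast: 73.0.255.255


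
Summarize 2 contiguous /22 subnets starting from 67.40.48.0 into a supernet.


Original prefix: /22
Number of subnets: 2 = 2^1
New prefix = 22 - 1 = 21
Supernet: 67.40.48.0/21


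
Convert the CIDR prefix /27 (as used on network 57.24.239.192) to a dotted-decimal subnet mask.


/27 means 27 network bits, 5 host bits
Binary: 11111111111111111111111111100000
Mask: 255.255.255.224


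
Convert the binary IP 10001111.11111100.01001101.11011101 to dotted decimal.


10001111 = 143
11111100 = 252
01001101 = 77
11011101 = 221
IP: 143.252.77.221


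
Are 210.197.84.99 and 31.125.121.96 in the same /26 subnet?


Mask: 255.255.255.192
210.197.84.99 AND mask = 210.197.84.64
31.125.121.96 AND mask = 31.125.121.64
No, different subnets (210.197.84.64 vs 31.125.121.64)


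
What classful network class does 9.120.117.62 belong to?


First octet: 9
Binary: 00001001
0xxxxxxx -> Class A (1-126)
Class A, default mask 255.0.0.0 (/8)


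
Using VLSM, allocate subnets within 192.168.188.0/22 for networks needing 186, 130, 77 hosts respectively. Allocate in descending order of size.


186 hosts -> /24 (254 usable): 192.168.188.0/24
130 hosts -> /24 (254 usable): 192.168.189.0/24
77 hosts -> /25 (126 usable): 192.168.190.0/25
Allocation: 192.168.188.0/24 (186 hosts, 254 usable); 192.168.189.0/24 (130 hosts, 254 usable); 192.168.190.0/25 (77 hosts, 126 usable)


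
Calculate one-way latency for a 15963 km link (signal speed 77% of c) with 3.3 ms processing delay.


Speed = 0.77 * 3e5 km/s = 231000 km/s
Propagation delay = 15963 / 231000 = 0.0691 s = 69.1039 ms
Processing delay = 3.3 ms
Total one-way latency = 72.4039 ms


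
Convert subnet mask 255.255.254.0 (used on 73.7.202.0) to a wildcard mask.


Subnet mask: 255.255.254.0
Wildcard = 255.255.255.255 - subnet mask
255 - 255 = 0
255 - 255 = 0
255 - 254 = 1
255 - 0 = 255
Wildcard: 0.0.1.255


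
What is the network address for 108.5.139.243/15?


IP:   01101100.00000101.10001011.11110011
Mask: 11111111.11111110.00000000.00000000
AND operation:
Net:  01101100.00000100.00000000.00000000
Network: 108.4.0.0/15


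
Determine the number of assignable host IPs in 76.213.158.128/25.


Host bits = 32 - 25 = 7
Total addresses = 2^7 = 128
Usable = total - 2 (network and broadcast)
Usable hosts: 126


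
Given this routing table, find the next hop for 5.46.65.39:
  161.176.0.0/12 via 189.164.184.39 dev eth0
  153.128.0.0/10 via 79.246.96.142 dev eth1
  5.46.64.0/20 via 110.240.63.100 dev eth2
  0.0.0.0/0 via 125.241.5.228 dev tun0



Longest prefix match for 5.46.65.39:
  /12 161.176.0.0: no
  /10 153.128.0.0: no
  /20 5.46.64.0: MATCH
  /0 0.0.0.0: MATCH
Selected: next-hop 110.240.63.100 via eth2 (matched /20)


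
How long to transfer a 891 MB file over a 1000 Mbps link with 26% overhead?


Effective throughput = 1000 * (1 - 26/100) = 740 Mbps
File size in Mb = 891 * 8 = 7128 Mb
Time = 7128 / 740
Time = 9.6324 seconds


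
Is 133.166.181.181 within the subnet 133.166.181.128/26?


Subnet network: 133.166.181.128
Test IP AND mask: 133.166.181.128
Yes, 133.166.181.181 is in 133.166.181.128/26


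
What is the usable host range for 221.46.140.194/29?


Network: 221.46.140.192
Broadcast: 221.46.140.199
First usable = network + 1
Last usable = broadcast - 1
Range: 221.46.140.193 to 221.46.140.198


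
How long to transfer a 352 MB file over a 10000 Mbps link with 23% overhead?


Effective throughput = 10000 * (1 - 23/100) = 7700 Mbps
File size in Mb = 352 * 8 = 2816 Mb
Time = 2816 / 7700
Time = 0.3657 seconds


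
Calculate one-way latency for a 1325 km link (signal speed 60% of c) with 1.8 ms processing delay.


Speed = 0.6 * 3e5 km/s = 180000 km/s
Propagation delay = 1325 / 180000 = 0.0074 s = 7.3611 ms
Processing delay = 1.8 ms
Total one-way latency = 9.1611 ms


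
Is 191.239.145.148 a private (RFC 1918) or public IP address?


RFC 1918 private ranges:
  10.0.0.0/8 (10.0.0.0 - 10.255.255.255)
  172.16.0.0/12 (172.16.0.0 - 172.31.255.255)
  192.168.0.0/16 (192.168.0.0 - 192.168.255.255)
Public (not in any RFC 1918 range)


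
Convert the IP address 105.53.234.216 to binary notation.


105 = 01101001
53 = 00110101
234 = 11101010
216 = 11011000
Binary: 01101001.00110101.11101010.11011000


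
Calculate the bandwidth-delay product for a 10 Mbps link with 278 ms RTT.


BDP = bandwidth * RTT
= 10 Mbps * 278 ms
= 10 * 1e6 * 278 / 1000 bits
= 2780000 bits
= 347500 bytes
= 339.3555 KB
BDP = 2780000 bits (347500 bytes)


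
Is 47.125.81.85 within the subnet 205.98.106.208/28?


Subnet network: 205.98.106.208
Test IP AND mask: 47.125.81.80
No, 47.125.81.85 is not in 205.98.106.208/28


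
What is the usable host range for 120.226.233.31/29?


Network: 120.226.233.24
Broadcast: 120.226.233.31
First usable = network + 1
Last usable = broadcast - 1
Range: 120.226.233.25 to 120.226.233.30


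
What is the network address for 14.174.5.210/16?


IP:   00001110.10101110.00000101.11010010
Mask: 11111111.11111111.00000000.00000000
AND operation:
Net:  00001110.10101110.00000000.00000000
Network: 14.174.0.0/16


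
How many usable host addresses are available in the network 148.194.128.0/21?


Host bits = 32 - 21 = 11
Total addresses = 2^11 = 2048
Usable = total - 2 (network and broadcast)
Usable hosts: 2046


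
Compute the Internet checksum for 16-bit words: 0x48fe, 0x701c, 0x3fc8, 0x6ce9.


Sum all words (with carry folding):
+ 0x48fe = 0x48fe
+ 0x701c = 0xb91a
+ 0x3fc8 = 0xf8e2
+ 0x6ce9 = 0x65cc
One's complement: ~0x65cc
Checksum = 0x9a33


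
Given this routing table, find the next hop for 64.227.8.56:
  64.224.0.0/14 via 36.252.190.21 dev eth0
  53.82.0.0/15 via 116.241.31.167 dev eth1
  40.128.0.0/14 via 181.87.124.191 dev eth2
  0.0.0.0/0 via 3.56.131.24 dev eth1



Longest prefix match for 64.227.8.56:
  /14 64.224.0.0: MATCH
  /15 53.82.0.0: no
  /14 40.128.0.0: no
  /0 0.0.0.0: MATCH
Selected: next-hop 36.252.190.21 via eth0 (matched /14)


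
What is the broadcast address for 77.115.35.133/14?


Network: 77.112.0.0/14
Host bits = 18
Set all host bits to 1:
Broadcast: 77.115.255.255


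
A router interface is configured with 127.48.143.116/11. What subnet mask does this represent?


/11 means 11 network bits, 21 host bits
Binary: 11111111111000000000000000000000
Mask: 255.224.0.0


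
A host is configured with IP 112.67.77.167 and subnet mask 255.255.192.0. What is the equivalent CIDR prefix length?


Binary: 11111111.11111111.11000000.00000000
Count leading 1s
Prefix: /18


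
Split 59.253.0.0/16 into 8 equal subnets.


New prefix = 16 + 3 = 19
Each subnet has 8192 addresses
  59.253.0.0/19
  59.253.32.0/19
  59.253.64.0/19
  59.253.96.0/19
  59.253.128.0/19
  59.253.160.0/19
  59.253.192.0/19
  59.253.224.0/19
Subnets: 59.253.0.0/19, 59.253.32.0/19, 59.253.64.0/19, 59.253.96.0/19, 59.253.128.0/19, 59.253.160.0/19, 59.253.192.0/19, 59.253.224.0/19


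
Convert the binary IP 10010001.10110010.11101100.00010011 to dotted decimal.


10010001 = 145
10110010 = 178
11101100 = 236
00010011 = 19
IP: 145.178.236.19


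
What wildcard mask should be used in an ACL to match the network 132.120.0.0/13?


Subnet mask: 255.248.0.0
Wildcard = 255.255.255.255 - subnet mask
255 - 255 = 0
255 - 248 = 7
255 - 0 = 255
255 - 0 = 255
Wildcard: 0.7.255.255


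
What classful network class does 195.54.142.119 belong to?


First octet: 195
Binary: 11000011
110xxxxx -> Class C (192-223)
Class C, default mask 255.255.255.0 (/24)


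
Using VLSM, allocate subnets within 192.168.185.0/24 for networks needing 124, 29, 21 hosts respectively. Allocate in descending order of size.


124 hosts -> /25 (126 usable): 192.168.185.0/25
29 hosts -> /27 (30 usable): 192.168.185.128/27
21 hosts -> /27 (30 usable): 192.168.185.160/27
Allocation: 192.168.185.0/25 (124 hosts, 126 usable); 192.168.185.128/27 (29 hosts, 30 usable); 192.168.185.160/27 (21 hosts, 30 usable)


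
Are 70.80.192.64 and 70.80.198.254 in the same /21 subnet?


Mask: 255.255.248.0
70.80.192.64 AND mask = 70.80.192.0
70.80.198.254 AND mask = 70.80.192.0
Yes, same subnet (70.80.192.0)


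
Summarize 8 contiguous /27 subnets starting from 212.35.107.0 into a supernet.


Original prefix: /27
Number of subnets: 8 = 2^3
New prefix = 27 - 3 = 24
Supernet: 212.35.107.0/24


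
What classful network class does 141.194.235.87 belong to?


First octet: 141
Binary: 10001101
10xxxxxx -> Class B (128-191)
Class B, default mask 255.255.0.0 (/16)


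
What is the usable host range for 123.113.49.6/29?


Network: 123.113.49.0
Broadcast: 123.113.49.7
First usable = network + 1
Last usable = broadcast - 1
Range: 123.113.49.1 to 123.113.49.6


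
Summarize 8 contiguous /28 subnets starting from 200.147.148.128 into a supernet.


Original prefix: /28
Number of subnets: 8 = 2^3
New prefix = 28 - 3 = 25
Supernet: 200.147.148.128/25


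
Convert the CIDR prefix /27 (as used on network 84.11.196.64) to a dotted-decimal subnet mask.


/27 means 27 network bits, 5 host bits
Binary: 11111111111111111111111111100000
Mask: 255.255.255.224


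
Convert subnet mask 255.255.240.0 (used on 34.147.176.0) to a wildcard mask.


Subnet mask: 255.255.240.0
Wildcard = 255.255.255.255 - subnet mask
255 - 255 = 0
255 - 255 = 0
255 - 240 = 15
255 - 0 = 255
Wildcard: 0.0.15.255


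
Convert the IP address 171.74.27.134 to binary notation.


171 = 10101011
74 = 01001010
27 = 00011011
134 = 10000110
Binary: 10101011.01001010.00011011.10000110


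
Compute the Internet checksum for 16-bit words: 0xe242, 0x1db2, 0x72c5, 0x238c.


Sum all words (with carry folding):
+ 0xe242 = 0xe242
+ 0x1db2 = 0xfff4
+ 0x72c5 = 0x72ba
+ 0x238c = 0x9646
One's complement: ~0x9646
Checksum = 0x69b9


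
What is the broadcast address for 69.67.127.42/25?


Network: 69.67.127.0/25
Host bits = 7
Set all host bits to 1:
Broadcast: 69.67.127.127


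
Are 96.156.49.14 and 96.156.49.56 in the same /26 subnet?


Mask: 255.255.255.192
96.156.49.14 AND mask = 96.156.49.0
96.156.49.56 AND mask = 96.156.49.0
Yes, same subnet (96.156.49.0)


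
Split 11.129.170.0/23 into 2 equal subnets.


New prefix = 23 + 1 = 24
Each subnet has 256 addresses
  11.129.170.0/24
  11.129.171.0/24
Subnets: 11.129.170.0/24, 11.129.171.0/24


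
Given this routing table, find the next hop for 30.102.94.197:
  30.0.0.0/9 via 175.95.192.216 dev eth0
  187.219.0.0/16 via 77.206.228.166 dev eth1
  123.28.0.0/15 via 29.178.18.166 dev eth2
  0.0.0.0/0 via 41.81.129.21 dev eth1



Longest prefix match for 30.102.94.197:
  /9 30.0.0.0: MATCH
  /16 187.219.0.0: no
  /15 123.28.0.0: no
  /0 0.0.0.0: MATCH
Selected: next-hop 175.95.192.216 via eth0 (matched /9)


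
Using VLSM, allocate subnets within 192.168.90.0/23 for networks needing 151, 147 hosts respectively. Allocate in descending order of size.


151 hosts -> /24 (254 usable): 192.168.90.0/24
147 hosts -> /24 (254 usable): 192.168.91.0/24
Allocation: 192.168.90.0/24 (151 hosts, 254 usable); 192.168.91.0/24 (147 hosts, 254 usable)


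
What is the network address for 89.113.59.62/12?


IP:   01011001.01110001.00111011.00111110
Mask: 11111111.11110000.00000000.00000000
AND operation:
Net:  01011001.01110000.00000000.00000000
Network: 89.112.0.0/12


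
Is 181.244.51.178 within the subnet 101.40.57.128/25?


Subnet network: 101.40.57.128
Test IP AND mask: 181.244.51.128
No, 181.244.51.178 is not in 101.40.57.128/25


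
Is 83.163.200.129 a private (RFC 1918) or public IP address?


RFC 1918 private ranges:
  10.0.0.0/8 (10.0.0.0 - 10.255.255.255)
  172.16.0.0/12 (172.16.0.0 - 172.31.255.255)
  192.168.0.0/16 (192.168.0.0 - 192.168.255.255)
Public (not in any RFC 1918 range)


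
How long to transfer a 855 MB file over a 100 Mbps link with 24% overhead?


Effective throughput = 100 * (1 - 24/100) = 76 Mbps
File size in Mb = 855 * 8 = 6840 Mb
Time = 6840 / 76
Time = 90 seconds


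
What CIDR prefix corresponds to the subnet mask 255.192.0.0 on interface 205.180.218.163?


Binary: 11111111.11000000.00000000.00000000
Count leading 1s
Prefix: /10


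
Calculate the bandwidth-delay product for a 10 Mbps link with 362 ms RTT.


BDP = bandwidth * RTT
= 10 Mbps * 362 ms
= 10 * 1e6 * 362 / 1000 bits
= 3620000 bits
= 452500 bytes
= 441.8945 KB
BDP = 3620000 bits (452500 bytes)


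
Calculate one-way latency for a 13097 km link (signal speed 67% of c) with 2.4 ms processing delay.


Speed = 0.67 * 3e5 km/s = 201000 km/s
Propagation delay = 13097 / 201000 = 0.0652 s = 65.1592 ms
Processing delay = 2.4 ms
Total one-way latency = 67.5592 ms


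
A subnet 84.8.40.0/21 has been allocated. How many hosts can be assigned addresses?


Host bits = 32 - 21 = 11
Total addresses = 2^11 = 2048
Usable = total - 2 (network and broadcast)
Usable hosts: 2046


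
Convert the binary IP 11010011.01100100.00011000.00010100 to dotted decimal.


11010011 = 211
01100100 = 100
00011000 = 24
00010100 = 20
IP: 211.100.24.20


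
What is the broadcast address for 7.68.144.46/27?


Network: 7.68.144.32/27
Host bits = 5
Set all host bits to 1:
Broadcast: 7.68.144.63


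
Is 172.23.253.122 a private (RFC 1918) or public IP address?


RFC 1918 private ranges:
  10.0.0.0/8 (10.0.0.0 - 10.255.255.255)
  172.16.0.0/12 (172.16.0.0 - 172.31.255.255)
  192.168.0.0/16 (192.168.0.0 - 192.168.255.255)
Private (in 172.16.0.0/12)


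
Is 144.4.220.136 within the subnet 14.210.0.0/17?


Subnet network: 14.210.0.0
Test IP AND mask: 144.4.128.0
No, 144.4.220.136 is not in 14.210.0.0/17


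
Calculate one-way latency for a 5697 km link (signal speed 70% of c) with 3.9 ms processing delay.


Speed = 0.7 * 3e5 km/s = 210000 km/s
Propagation delay = 5697 / 210000 = 0.0271 s = 27.1286 ms
Processing delay = 3.9 ms
Total one-way latency = 31.0286 ms


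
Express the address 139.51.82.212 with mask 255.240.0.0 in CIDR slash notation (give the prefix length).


Binary: 11111111.11110000.00000000.00000000
Count leading 1s
Prefix: /12


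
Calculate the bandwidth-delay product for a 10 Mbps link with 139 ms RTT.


BDP = bandwidth * RTT
= 10 Mbps * 139 ms
= 10 * 1e6 * 139 / 1000 bits
= 1390000 bits
= 173750 bytes
= 169.6777 KB
BDP = 1390000 bits (173750 bytes)


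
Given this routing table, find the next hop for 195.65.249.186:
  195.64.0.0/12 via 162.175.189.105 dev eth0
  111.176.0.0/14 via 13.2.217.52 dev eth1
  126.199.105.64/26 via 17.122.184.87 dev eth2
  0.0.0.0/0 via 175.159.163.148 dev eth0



Longest prefix match for 195.65.249.186:
  /12 195.64.0.0: MATCH
  /14 111.176.0.0: no
  /26 126.199.105.64: no
  /0 0.0.0.0: MATCH
Selected: next-hop 162.175.189.105 via eth0 (matched /12)


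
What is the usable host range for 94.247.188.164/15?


Network: 94.246.0.0
Broadcast: 94.247.255.255
First usable = network + 1
Last usable = broadcast - 1
Range: 94.246.0.1 to 94.247.255.254


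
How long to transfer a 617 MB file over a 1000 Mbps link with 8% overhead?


Effective throughput = 1000 * (1 - 8/100) = 920 Mbps
File size in Mb = 617 * 8 = 4936 Mb
Time = 4936 / 920
Time = 5.3652 seconds


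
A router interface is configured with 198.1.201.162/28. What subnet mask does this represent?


/28 means 28 network bits, 4 host bits
Binary: 11111111111111111111111111110000
Mask: 255.255.255.240
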